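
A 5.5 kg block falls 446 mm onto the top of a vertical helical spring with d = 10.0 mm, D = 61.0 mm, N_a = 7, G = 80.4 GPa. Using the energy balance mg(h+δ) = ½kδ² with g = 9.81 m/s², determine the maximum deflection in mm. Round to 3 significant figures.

k = Gd⁴/(8D³N_a) = (80.4×10³)(10.0⁴)/(8·61.0³·7) = 63.253 N/mm
W = mg = 5.5 × 9.81 = 53.955 N
½kδ² − Wδ − Wh = 0 → δ = (W + √(W² + 2kWh))/k
δ = (53.955 + √(2911.1 + 3.04421e+06))/63.253 = (53.955 + 1745.6)/63.253 = 28.45 mm

28.5 mm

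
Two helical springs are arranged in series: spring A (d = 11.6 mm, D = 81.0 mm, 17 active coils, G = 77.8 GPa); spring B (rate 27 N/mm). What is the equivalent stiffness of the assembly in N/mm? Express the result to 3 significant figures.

k_A = Gd⁴/(8D³N_a) = (77.8×10³)(11.6⁴)/(8·81.0³·17) = 19.49 N/mm
Series: 1/k_eq = 1/19.49 + 1/27 = 0.088345; k_eq = 11.319 N/mm

11.3 N/mm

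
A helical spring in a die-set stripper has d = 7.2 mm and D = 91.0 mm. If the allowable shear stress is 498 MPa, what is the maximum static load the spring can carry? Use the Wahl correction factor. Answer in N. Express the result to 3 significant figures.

C = D/d = 91.0/7.2 = 12.6389
K_W = (4C−1)/(4C−4) + 0.615/C = 49.556/46.556 + 0.0487 = 1.1131
τ_max = K·8FD/(πd³) → F_max = τ_allow·πd³/(8DK)
F_max = 498·π·7.2³/(8·91.0·1.1131) = 5.8395e+05/810.34 = 720.63 N

721 N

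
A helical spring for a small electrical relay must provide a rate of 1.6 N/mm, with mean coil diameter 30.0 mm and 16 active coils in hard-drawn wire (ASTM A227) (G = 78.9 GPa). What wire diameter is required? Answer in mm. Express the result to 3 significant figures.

2.89 mm

d = (8D³N_a·k / G)^(1/4) = (8·30.0³·16·1.6 / (78.9×10³))^0.25
  = (70.084)^0.25 = 2.8934 mm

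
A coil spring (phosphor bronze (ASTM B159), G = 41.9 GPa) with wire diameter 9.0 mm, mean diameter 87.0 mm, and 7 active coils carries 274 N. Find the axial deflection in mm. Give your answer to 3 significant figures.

36.8 mm

k = Gd⁴/(8D³N_a) = (41.9×10³)(9.0⁴)/(8·87.0³·7) = 7.4548 N/mm
δ = F/k = 274 / 7.4548 = 36.755 mm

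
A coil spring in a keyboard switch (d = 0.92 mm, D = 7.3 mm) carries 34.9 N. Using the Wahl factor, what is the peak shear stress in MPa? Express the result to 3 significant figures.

Spring index C = D/d = 7.3/0.92 = 7.9348
K_W = (4C−1)/(4C−4) + 0.615/C = 30.739/27.739 + 0.0775 = 1.1857
τ₀ = 8FD/(πd³) = 8·34.9·7.3/(π·0.92³) = 2038.16/2.4463 = 833.15 MPa
τ_max = K·τ₀ = 1.1857 × 833.15 = 987.83 MPa

988 MPa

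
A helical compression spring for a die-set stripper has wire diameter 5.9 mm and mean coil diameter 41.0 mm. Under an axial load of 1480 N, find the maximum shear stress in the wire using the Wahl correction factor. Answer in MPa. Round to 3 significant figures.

914 MPa

Spring index C = D/d = 41.0/5.9 = 6.9492
K_W = (4C−1)/(4C−4) + 0.615/C = 26.797/23.797 + 0.0885 = 1.2146
τ₀ = 8FD/(πd³) = 8·1480·41.0/(π·5.9³) = 485440/645.22 = 752.37 MPa
τ_max = K·τ₀ = 1.2146 × 752.37 = 913.8 MPa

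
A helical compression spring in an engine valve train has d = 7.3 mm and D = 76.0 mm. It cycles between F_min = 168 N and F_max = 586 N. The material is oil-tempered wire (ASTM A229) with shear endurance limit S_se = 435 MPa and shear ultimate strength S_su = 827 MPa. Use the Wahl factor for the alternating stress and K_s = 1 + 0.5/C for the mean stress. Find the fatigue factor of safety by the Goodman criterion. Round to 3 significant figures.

C = D/d = 76.0/7.3 = 10.4110; K_W = (4C−1)/(4C−4)+0.615/C = 1.1388; K_s = 1+0.5/C = 1.0480
F_a = (F_max−F_min)/2 = 209 N; F_m = (F_max+F_min)/2 = 377 N
τ_a = K_W·8F_aD/(πd³) = 1.1388 × 103.98 = 118.4 MPa
τ_m = K_s·8F_mD/(πd³) = 1.0480 × 187.55 = 196.56 MPa
Goodman: 1/n_f = τ_a/S_se + τ_m/S_su = 118.4/435 + 196.56/827 = 0.27219 + 0.23768 = 0.50987
n_f = 1/0.50987 = 1.961

1.96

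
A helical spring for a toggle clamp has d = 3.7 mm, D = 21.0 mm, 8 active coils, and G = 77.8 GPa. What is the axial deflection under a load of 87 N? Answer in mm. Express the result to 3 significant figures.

k = Gd⁴/(8D³N_a) = (77.8×10³)(3.7⁴)/(8·21.0³·8) = 24.601 N/mm
δ = F/k = 87 / 24.601 = 3.5365 mm

3.54 mm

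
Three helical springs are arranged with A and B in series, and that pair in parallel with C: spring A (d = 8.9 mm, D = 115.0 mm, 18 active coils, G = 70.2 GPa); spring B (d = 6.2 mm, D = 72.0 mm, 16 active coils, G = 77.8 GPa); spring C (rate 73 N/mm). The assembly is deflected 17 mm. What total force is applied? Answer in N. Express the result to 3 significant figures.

1260 N

k_A = Gd⁴/(8D³N_a) = (70.2×10³)(8.9⁴)/(8·115.0³·18) = 2.0111 N/mm
k_B = Gd⁴/(8D³N_a) = (77.8×10³)(6.2⁴)/(8·72.0³·16) = 2.4062 N/mm
Springs A,B series: k_AB = 1/(1/2.0111+1/2.4062) = 1.0955 N/mm; parallel with C: k_eq = 1.0955+73 = 74.096 N/mm
F = k_eq·δ = 74.096·17 = 1259.6 N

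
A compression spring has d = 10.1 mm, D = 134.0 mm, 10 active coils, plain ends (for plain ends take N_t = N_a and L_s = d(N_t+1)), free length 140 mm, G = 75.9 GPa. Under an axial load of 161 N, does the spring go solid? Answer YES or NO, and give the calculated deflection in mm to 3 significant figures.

YES, δ = 39.2 mm

k = Gd⁴/(8D³N_a) = (75.9×10³)(10.1⁴)/(8·134.0³·10) = 4.1032 N/mm
N_t = 10; L_s = 10.1·11 = 111.1 mm; δ_solid = L₀ − L_s = 140 − 111.1 = 28.9 mm
δ = F/k = 161/4.1032 = 39.238 mm
δ ≥ δ_solid → spring goes solid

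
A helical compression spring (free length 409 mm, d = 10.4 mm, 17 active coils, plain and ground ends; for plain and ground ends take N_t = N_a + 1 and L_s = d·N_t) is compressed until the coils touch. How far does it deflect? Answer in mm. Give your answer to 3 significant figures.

222 mm

N_t = 18; L_s = 10.4·18 = 187.2 mm
δ_solid = L₀ − L_s = 409 − 187.2 = 221.8 mm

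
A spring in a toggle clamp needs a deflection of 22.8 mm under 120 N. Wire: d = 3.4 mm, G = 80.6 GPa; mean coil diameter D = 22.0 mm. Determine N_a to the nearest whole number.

24

Required rate k = F/δ = 120/22.8 = 5.2632 N/mm
N_a = Gd⁴/(8D³k) = (80.6×10³ × 3.4⁴)/(8 × 22.0³ × 5.2632)
    = 1.07709e+07 / 448337 = 24.02 → 24 coils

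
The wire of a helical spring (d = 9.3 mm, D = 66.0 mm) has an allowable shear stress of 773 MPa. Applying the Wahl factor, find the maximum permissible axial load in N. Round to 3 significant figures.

3060 N

C = D/d = 66.0/9.3 = 7.0968
K_W = (4C−1)/(4C−4) + 0.615/C = 27.387/24.387 + 0.0867 = 1.2097
τ_max = K·8FD/(πd³) → F_max = τ_allow·πd³/(8DK)
F_max = 773·π·9.3³/(8·66.0·1.2097) = 1.9533e+06/638.71 = 3058.3 N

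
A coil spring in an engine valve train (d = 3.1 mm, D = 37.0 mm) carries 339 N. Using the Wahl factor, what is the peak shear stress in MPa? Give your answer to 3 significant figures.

1200 MPa

Spring index C = D/d = 37.0/3.1 = 11.9355
K_W = (4C−1)/(4C−4) + 0.615/C = 46.742/43.742 + 0.0515 = 1.1201
τ₀ = 8FD/(πd³) = 8·339·37.0/(π·3.1³) = 100344/93.591 = 1072.2 MPa
τ_max = K·τ₀ = 1.1201 × 1072.2 = 1200.9 MPa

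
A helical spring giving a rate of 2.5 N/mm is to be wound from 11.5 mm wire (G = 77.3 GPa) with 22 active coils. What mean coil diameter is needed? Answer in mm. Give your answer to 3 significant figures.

145 mm

D = (Gd⁴/(8N_a·k))^(1/3) = (77.3×10³·11.5⁴/(8·22·2.5))^(1/3)
  = (3.07269e+06)^(1/3) = 145.3805 mm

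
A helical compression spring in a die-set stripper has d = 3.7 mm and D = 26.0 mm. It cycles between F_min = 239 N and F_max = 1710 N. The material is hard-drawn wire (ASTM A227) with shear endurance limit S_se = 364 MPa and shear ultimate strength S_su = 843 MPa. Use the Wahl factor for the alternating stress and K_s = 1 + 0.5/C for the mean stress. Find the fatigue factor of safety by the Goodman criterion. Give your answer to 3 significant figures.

C = D/d = 26.0/3.7 = 7.0270; K_W = (4C−1)/(4C−4)+0.615/C = 1.2120; K_s = 1+0.5/C = 1.0712
F_a = (F_max−F_min)/2 = 735.5 N; F_m = (F_max+F_min)/2 = 974.5 N
τ_a = K_W·8F_aD/(πd³) = 1.2120 × 961.37 = 1165.1 MPa
τ_m = K_s·8F_mD/(πd³) = 1.0712 × 1273.8 = 1364.4 MPa
Goodman: 1/n_f = τ_a/S_se + τ_m/S_su = 1165.1/364 + 1364.4/843 = 3.20094 + 1.61851 = 4.8194
n_f = 1/4.8194 = 0.2075

0.207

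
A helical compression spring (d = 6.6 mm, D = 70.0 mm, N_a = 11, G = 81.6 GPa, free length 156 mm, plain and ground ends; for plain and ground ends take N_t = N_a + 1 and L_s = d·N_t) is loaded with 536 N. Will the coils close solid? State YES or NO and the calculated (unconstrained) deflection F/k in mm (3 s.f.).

YES, δ = 104 mm

k = Gd⁴/(8D³N_a) = (81.6×10³)(6.6⁴)/(8·70.0³·11) = 5.1297 N/mm
N_t = 12; L_s = 6.6·12 = 79.2 mm; δ_solid = L₀ − L_s = 156 − 79.2 = 76.8 mm
δ = F/k = 536/5.1297 = 104.49 mm
δ ≥ δ_solid → spring goes solid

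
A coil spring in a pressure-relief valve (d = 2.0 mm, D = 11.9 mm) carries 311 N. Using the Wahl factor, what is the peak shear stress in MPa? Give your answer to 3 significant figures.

1480 MPa

Spring index C = D/d = 11.9/2.0 = 5.9500
K_W = (4C−1)/(4C−4) + 0.615/C = 22.800/19.800 + 0.1034 = 1.2549
τ₀ = 8FD/(πd³) = 8·311·11.9/(π·2.0³) = 29607.2/25.133 = 1178 MPa
τ_max = K·τ₀ = 1.2549 × 1178 = 1478.3 MPa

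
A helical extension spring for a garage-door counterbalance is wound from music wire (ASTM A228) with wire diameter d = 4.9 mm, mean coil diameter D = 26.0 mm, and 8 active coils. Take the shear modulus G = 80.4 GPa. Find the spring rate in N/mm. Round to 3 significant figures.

41.2 N/mm

k = Gd⁴/(8D³N_a) = (80.4×10³ × 4.9⁴) / (8 × 26.0³ × 8)
  = 4.6349e+07 / 1.12486e+06 = 41.204 N/mm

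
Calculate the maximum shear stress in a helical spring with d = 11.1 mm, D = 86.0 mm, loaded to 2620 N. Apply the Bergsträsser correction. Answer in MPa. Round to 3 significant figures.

Spring index C = D/d = 86.0/11.1 = 7.7477
K_B = (4C+2)/(4C−3) = 32.991/27.991 = 1.1786
τ₀ = 8FD/(πd³) = 8·2620·86.0/(π·11.1³) = 1.80256e+06/4296.5 = 419.54 MPa
τ_max = K·τ₀ = 1.1786 × 419.54 = 494.48 MPa

494 MPa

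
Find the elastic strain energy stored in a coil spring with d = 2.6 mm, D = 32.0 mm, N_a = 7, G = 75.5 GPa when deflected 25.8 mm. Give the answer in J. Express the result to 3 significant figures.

k = Gd⁴/(8D³N_a) = (75.5×10³)(2.6⁴)/(8·32.0³·7) = 1.8802 N/mm
U = ½kδ² = 0.5 × 1.8802 × 25.8² = 625.77 N·mm = 0.62577 J

0.626 J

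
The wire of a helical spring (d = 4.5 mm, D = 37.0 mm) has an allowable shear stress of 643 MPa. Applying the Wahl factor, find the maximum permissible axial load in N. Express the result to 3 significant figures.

C = D/d = 37.0/4.5 = 8.2222
K_W = (4C−1)/(4C−4) + 0.615/C = 31.889/28.889 + 0.0748 = 1.1786
τ_max = K·8FD/(πd³) → F_max = τ_allow·πd³/(8DK)
F_max = 643·π·4.5³/(8·37.0·1.1786) = 1.8408e+05/348.88 = 527.62 N

528 N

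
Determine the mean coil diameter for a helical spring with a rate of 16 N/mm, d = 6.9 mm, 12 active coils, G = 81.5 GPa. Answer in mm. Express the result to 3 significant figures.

49.4 mm

D = (Gd⁴/(8N_a·k))^(1/3) = (81.5×10³·6.9⁴/(8·12·16))^(1/3)
  = (120272)^(1/3) = 49.3614 mm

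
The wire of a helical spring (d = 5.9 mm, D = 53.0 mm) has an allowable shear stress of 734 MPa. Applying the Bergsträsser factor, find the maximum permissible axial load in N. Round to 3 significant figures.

C = D/d = 53.0/5.9 = 8.9831
K_B = (4C+2)/(4C−3) = 37.932/32.932 = 1.1518
τ_max = K·8FD/(πd³) → F_max = τ_allow·πd³/(8DK)
F_max = 734·π·5.9³/(8·53.0·1.1518) = 4.7359e+05/488.37 = 969.73 N

970 N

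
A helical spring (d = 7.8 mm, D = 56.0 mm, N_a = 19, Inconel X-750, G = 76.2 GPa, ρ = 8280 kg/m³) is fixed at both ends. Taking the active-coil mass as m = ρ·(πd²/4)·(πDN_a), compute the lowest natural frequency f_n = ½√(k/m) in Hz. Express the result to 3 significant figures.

44.7 Hz

k = Gd⁴/(8D³N_a) = (76.2×10³)(7.8⁴)/(8·56.0³·19) = 10.566 N/mm = 10566 N/m
Wire length L = πDN_a = π·56.0·19 = 3342.7 mm
m = ρ·(πd²/4)·L = 8280 × 47.784×10⁻⁶ m² × 3.3427 m = 1.3225 kg
f_n = ½√(k/m) = 0.5·√(10566/1.3225) = 0.5·√(7989.6) = 44.692 Hz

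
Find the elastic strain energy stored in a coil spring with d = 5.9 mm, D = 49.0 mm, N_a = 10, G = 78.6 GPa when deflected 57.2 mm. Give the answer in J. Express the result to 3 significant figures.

k = Gd⁴/(8D³N_a) = (78.6×10³)(5.9⁴)/(8·49.0³·10) = 10.119 N/mm
U = ½kδ² = 0.5 × 10.119 × 57.2² = 16554 N·mm = 16.554 J

16.6 J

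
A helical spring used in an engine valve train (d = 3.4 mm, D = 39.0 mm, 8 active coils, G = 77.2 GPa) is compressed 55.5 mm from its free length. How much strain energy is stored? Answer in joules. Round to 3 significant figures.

4.19 J

k = Gd⁴/(8D³N_a) = (77.2×10³)(3.4⁴)/(8·39.0³·8) = 2.7174 N/mm
U = ½kδ² = 0.5 × 2.7174 × 55.5² = 4185.2 N·mm = 4.1852 J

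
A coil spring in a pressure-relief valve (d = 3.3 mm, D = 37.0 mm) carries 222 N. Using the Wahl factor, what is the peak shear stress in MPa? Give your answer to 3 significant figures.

657 MPa

Spring index C = D/d = 37.0/3.3 = 11.2121
K_W = (4C−1)/(4C−4) + 0.615/C = 43.848/40.848 + 0.0549 = 1.1283
τ₀ = 8FD/(πd³) = 8·222·37.0/(π·3.3³) = 65712/112.9 = 582.04 MPa
τ_max = K·τ₀ = 1.1283 × 582.04 = 656.71 MPa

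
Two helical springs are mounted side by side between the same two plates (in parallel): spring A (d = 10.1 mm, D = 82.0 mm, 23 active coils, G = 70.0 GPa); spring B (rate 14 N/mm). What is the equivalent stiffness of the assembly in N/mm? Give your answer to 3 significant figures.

21.2 N/mm

k_A = Gd⁴/(8D³N_a) = (70.0×10³)(10.1⁴)/(8·82.0³·23) = 7.18 N/mm
Parallel: k_eq = 7.18 + 14 = 21.18 N/mm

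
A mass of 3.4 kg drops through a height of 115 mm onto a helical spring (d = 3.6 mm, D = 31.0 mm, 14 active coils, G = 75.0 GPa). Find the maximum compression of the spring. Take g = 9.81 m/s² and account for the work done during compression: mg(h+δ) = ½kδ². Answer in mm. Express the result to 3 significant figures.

k = Gd⁴/(8D³N_a) = (75.0×10³)(3.6⁴)/(8·31.0³·14) = 3.7754 N/mm
W = mg = 3.4 × 9.81 = 33.354 N
½kδ² − Wδ − Wh = 0 → δ = (W + √(W² + 2kWh))/k
δ = (33.354 + √(1112.5 + 28963))/3.7754 = (33.354 + 173.42)/3.7754 = 54.769 mm

54.8 mm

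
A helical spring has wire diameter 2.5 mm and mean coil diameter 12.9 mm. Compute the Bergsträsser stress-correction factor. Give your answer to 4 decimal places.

C = D/d = 12.9/2.5 = 5.1600
K_B = (4C+2)/(4C−3) = 22.640/17.640 = 1.2834

1.2834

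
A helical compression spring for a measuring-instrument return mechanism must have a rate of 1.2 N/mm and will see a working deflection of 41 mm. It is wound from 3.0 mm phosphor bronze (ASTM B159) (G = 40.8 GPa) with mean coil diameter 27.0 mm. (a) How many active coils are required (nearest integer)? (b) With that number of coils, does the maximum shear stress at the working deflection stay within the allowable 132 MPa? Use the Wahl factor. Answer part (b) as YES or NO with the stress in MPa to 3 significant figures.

(a) 17 coils; (b) NO, τ_max = 150 MPa

N_a = Gd⁴/(8D³k) = (40.8×10³)(3.0⁴)/(8·27.0³·1.2) = 17.49 → N_a = 17
Actual rate k = Gd⁴/(8D³·17) = 1.2346 N/mm
Working load F = kδ = 1.2346·41 = 50.617 N
C = 27.0/3.0 = 9.0000; K_W = (4C−1)/(4C−4)+0.615/C = 1.1621
τ_max = K_W·8FD/(πd³) = 1.1621·128.9 = 149.79 MPa
τ_max > 132 MPa → exceeds allowable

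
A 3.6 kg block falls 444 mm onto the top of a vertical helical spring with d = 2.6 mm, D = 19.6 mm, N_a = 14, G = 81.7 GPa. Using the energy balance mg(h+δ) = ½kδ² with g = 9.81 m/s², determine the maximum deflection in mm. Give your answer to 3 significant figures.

92.5 mm

k = Gd⁴/(8D³N_a) = (81.7×10³)(2.6⁴)/(8·19.6³·14) = 4.4272 N/mm
W = mg = 3.6 × 9.81 = 35.316 N
½kδ² − Wδ − Wh = 0 → δ = (W + √(W² + 2kWh))/k
δ = (35.316 + √(1247.2 + 138840))/4.4272 = (35.316 + 374.28)/4.4272 = 92.518 mm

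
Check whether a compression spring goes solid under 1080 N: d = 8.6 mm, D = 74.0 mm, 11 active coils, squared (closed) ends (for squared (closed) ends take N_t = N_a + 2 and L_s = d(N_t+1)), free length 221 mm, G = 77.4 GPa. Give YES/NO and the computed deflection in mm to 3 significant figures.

k = Gd⁴/(8D³N_a) = (77.4×10³)(8.6⁴)/(8·74.0³·11) = 11.873 N/mm
N_t = 13; L_s = 8.6·14 = 120.4 mm; δ_solid = L₀ − L_s = 221 − 120.4 = 100.6 mm
δ = F/k = 1080/11.873 = 90.963 mm
δ < δ_solid → spring does not go solid

NO, δ = 91.0 mm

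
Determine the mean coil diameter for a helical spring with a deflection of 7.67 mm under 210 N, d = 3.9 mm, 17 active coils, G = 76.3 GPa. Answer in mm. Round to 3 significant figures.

16.8 mm

Required rate k = F/δ = 210/7.67 = 27.379 N/mm
D = (Gd⁴/(8N_a·k))^(1/3) = (76.3×10³·3.9⁴/(8·17·27.379))^(1/3)
  = (4740.46)^(1/3) = 16.7986 mm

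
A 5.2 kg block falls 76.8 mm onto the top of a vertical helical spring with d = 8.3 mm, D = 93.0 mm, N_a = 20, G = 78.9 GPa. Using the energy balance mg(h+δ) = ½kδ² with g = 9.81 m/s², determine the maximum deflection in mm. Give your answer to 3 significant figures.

k = Gd⁴/(8D³N_a) = (78.9×10³)(8.3⁴)/(8·93.0³·20) = 2.9095 N/mm
W = mg = 5.2 × 9.81 = 51.012 N
½kδ² − Wδ − Wh = 0 → δ = (W + √(W² + 2kWh))/k
δ = (51.012 + √(2602.2 + 22797.3))/2.9095 = (51.012 + 159.37)/2.9095 = 72.309 mm

72.3 mm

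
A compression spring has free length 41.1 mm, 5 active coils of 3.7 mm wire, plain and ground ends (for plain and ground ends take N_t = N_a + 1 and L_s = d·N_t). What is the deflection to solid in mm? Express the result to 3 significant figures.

N_t = 6; L_s = 3.7·6 = 22.2 mm
δ_solid = L₀ − L_s = 41.1 − 22.2 = 18.9 mm

18.9 mm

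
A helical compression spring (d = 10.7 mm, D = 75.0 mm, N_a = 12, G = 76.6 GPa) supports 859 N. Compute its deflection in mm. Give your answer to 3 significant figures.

k = Gd⁴/(8D³N_a) = (76.6×10³)(10.7⁴)/(8·75.0³·12) = 24.792 N/mm
δ = F/k = 859 / 24.792 = 34.648 mm

34.6 mm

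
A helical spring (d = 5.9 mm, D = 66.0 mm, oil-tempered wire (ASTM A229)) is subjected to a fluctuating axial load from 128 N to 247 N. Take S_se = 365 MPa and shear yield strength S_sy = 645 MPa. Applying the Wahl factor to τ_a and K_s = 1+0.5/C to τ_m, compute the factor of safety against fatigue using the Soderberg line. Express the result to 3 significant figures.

C = D/d = 66.0/5.9 = 11.1864; K_W = (4C−1)/(4C−4)+0.615/C = 1.1286; K_s = 1+0.5/C = 1.0447
F_a = (F_max−F_min)/2 = 59.5 N; F_m = (F_max+F_min)/2 = 187.5 N
τ_a = K_W·8F_aD/(πd³) = 1.1286 × 48.691 = 54.952 MPa
τ_m = K_s·8F_mD/(πd³) = 1.0447 × 153.44 = 160.29 MPa
Soderberg: 1/n_f = τ_a/S_se + τ_m/S_sy = 54.952/365 + 160.29/645 = 0.15055 + 0.24852 = 0.39907
n_f = 1/0.39907 = 2.506

2.51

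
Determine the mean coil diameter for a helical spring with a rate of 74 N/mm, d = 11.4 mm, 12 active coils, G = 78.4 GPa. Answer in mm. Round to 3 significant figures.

D = (Gd⁴/(8N_a·k))^(1/3) = (78.4×10³·11.4⁴/(8·12·74))^(1/3)
  = (186394)^(1/3) = 57.1230 mm

57.1 mm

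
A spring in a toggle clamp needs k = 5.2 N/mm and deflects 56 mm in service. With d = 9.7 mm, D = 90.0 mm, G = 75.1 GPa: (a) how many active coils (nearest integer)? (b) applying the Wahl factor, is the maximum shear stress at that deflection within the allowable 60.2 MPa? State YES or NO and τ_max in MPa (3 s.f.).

(a) 22 coils; (b) NO, τ_max = 84.3 MPa

N_a = Gd⁴/(8D³k) = (75.1×10³)(9.7⁴)/(8·90.0³·5.2) = 21.92 → N_a = 22
Actual rate k = Gd⁴/(8D³·22) = 5.1819 N/mm
Working load F = kδ = 5.1819·56 = 290.18 N
C = 90.0/9.7 = 9.2784; K_W = (4C−1)/(4C−4)+0.615/C = 1.1569
τ_max = K_W·8FD/(πd³) = 1.1569·72.869 = 84.301 MPa
τ_max > 60.2 MPa → exceeds allowable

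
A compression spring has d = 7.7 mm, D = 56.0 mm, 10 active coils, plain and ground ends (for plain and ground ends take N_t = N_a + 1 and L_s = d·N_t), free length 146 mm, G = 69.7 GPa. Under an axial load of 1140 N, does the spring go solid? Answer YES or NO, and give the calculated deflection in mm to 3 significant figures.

YES, δ = 65.4 mm

k = Gd⁴/(8D³N_a) = (69.7×10³)(7.7⁴)/(8·56.0³·10) = 17.44 N/mm
N_t = 11; L_s = 7.7·11 = 84.7 mm; δ_solid = L₀ − L_s = 146 − 84.7 = 61.3 mm
δ = F/k = 1140/17.44 = 65.368 mm
δ ≥ δ_solid → spring goes solid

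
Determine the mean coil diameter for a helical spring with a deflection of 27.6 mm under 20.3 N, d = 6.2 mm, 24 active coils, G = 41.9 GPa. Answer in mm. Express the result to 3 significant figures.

76.0 mm

Required rate k = F/δ = 20.3/27.6 = 0.73551 N/mm
D = (Gd⁴/(8N_a·k))^(1/3) = (41.9×10³·6.2⁴/(8·24·0.73551))^(1/3)
  = (438422)^(1/3) = 75.9680 mm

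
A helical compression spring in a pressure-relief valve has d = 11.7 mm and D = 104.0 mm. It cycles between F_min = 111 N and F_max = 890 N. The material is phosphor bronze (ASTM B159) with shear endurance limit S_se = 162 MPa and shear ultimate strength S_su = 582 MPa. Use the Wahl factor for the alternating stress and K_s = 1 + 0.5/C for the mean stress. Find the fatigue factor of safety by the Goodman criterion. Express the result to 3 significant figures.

C = D/d = 104.0/11.7 = 8.8889; K_W = (4C−1)/(4C−4)+0.615/C = 1.1643; K_s = 1+0.5/C = 1.0562
F_a = (F_max−F_min)/2 = 389.5 N; F_m = (F_max+F_min)/2 = 500.5 N
τ_a = K_W·8F_aD/(πd³) = 1.1643 × 64.406 = 74.985 MPa
τ_m = K_s·8F_mD/(πd³) = 1.0562 × 82.76 = 87.415 MPa
Goodman: 1/n_f = τ_a/S_se + τ_m/S_su = 74.985/162 + 87.415/582 = 0.46287 + 0.15020 = 0.61307
n_f = 1/0.61307 = 1.631

1.63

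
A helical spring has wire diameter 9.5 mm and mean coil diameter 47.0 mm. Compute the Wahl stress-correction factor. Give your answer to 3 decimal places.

1.314

C = D/d = 47.0/9.5 = 4.9474
K_W = (4C−1)/(4C−4) + 0.615/C = 18.789/15.789 + 0.1243 = 1.3143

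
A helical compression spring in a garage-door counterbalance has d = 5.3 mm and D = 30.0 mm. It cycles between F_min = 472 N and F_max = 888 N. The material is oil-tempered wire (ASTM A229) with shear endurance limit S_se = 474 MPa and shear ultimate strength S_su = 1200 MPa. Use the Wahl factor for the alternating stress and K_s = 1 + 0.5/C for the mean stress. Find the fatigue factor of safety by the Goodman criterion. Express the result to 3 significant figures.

1.66

C = D/d = 30.0/5.3 = 5.6604; K_W = (4C−1)/(4C−4)+0.615/C = 1.2696; K_s = 1+0.5/C = 1.0883
F_a = (F_max−F_min)/2 = 208 N; F_m = (F_max+F_min)/2 = 680 N
τ_a = K_W·8F_aD/(πd³) = 1.2696 × 106.73 = 135.51 MPa
τ_m = K_s·8F_mD/(πd³) = 1.0883 × 348.93 = 379.76 MPa
Goodman: 1/n_f = τ_a/S_se + τ_m/S_su = 135.51/474 + 379.76/1200 = 0.28588 + 0.31646 = 0.60234
n_f = 1/0.60234 = 1.66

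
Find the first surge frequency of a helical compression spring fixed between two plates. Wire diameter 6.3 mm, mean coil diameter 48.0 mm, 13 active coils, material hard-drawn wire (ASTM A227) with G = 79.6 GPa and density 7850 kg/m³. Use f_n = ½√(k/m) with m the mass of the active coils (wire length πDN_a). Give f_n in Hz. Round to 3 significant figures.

75.4 Hz

k = Gd⁴/(8D³N_a) = (79.6×10³)(6.3⁴)/(8·48.0³·13) = 10.902 N/mm = 10902 N/m
Wire length L = πDN_a = π·48.0·13 = 1960.4 mm
m = ρ·(πd²/4)·L = 7850 × 31.172×10⁻⁶ m² × 1.9604 m = 0.47971 kg
f_n = ½√(k/m) = 0.5·√(10902/0.47971) = 0.5·√(22727) = 75.377 Hz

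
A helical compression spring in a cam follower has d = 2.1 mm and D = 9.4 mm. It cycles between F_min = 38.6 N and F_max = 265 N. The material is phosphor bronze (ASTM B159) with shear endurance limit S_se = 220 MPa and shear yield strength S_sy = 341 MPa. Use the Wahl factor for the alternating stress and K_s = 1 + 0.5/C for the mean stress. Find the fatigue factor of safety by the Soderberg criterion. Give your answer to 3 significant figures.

C = D/d = 9.4/2.1 = 4.4762; K_W = (4C−1)/(4C−4)+0.615/C = 1.3531; K_s = 1+0.5/C = 1.1117
F_a = (F_max−F_min)/2 = 113.2 N; F_m = (F_max+F_min)/2 = 151.8 N
τ_a = K_W·8F_aD/(πd³) = 1.3531 × 292.59 = 395.91 MPa
τ_m = K_s·8F_mD/(πd³) = 1.1117 × 392.36 = 436.18 MPa
Soderberg: 1/n_f = τ_a/S_se + τ_m/S_sy = 395.91/220 + 436.18/341 = 1.79961 + 1.27913 = 3.0787
n_f = 1/3.0787 = 0.3248

0.325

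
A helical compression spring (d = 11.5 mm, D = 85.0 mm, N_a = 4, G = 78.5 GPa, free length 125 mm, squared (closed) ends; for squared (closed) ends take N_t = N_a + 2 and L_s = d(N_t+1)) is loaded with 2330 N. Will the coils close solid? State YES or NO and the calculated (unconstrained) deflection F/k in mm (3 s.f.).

k = Gd⁴/(8D³N_a) = (78.5×10³)(11.5⁴)/(8·85.0³·4) = 69.864 N/mm
N_t = 6; L_s = 11.5·7 = 80.5 mm; δ_solid = L₀ − L_s = 125 − 80.5 = 44.5 mm
δ = F/k = 2330/69.864 = 33.35 mm
δ < δ_solid → spring does not go solid

NO, δ = 33.4 mm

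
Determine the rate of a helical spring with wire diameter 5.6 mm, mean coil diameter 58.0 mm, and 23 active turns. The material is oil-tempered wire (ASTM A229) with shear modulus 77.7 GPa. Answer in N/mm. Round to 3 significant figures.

k = Gd⁴/(8D³N_a) = (77.7×10³ × 5.6⁴) / (8 × 58.0³ × 23)
  = 7.6414e+07 / 3.59006e+07 = 2.1285 N/mm

2.13 N/mm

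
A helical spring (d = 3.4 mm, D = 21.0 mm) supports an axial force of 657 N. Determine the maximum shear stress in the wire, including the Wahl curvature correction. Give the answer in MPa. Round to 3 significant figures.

1110 MPa

Spring index C = D/d = 21.0/3.4 = 6.1765
K_W = (4C−1)/(4C−4) + 0.615/C = 23.706/20.706 + 0.0996 = 1.2445
τ₀ = 8FD/(πd³) = 8·657·21.0/(π·3.4³) = 110376/123.48 = 893.9 MPa
τ_max = K·τ₀ = 1.2445 × 893.9 = 1112.4 MPa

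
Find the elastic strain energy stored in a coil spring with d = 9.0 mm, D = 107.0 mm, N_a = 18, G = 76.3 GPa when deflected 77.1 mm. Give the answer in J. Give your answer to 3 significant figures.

k = Gd⁴/(8D³N_a) = (76.3×10³)(9.0⁴)/(8·107.0³·18) = 2.8378 N/mm
U = ½kδ² = 0.5 × 2.8378 × 77.1² = 8434.5 N·mm = 8.4345 J

8.43 J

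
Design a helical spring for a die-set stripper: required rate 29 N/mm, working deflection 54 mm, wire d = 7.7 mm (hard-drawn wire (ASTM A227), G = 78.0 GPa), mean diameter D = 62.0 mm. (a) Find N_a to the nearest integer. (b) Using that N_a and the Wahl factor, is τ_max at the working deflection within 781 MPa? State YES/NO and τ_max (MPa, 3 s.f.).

N_a = Gd⁴/(8D³k) = (78.0×10³)(7.7⁴)/(8·62.0³·29) = 4.959 → N_a = 5
Actual rate k = Gd⁴/(8D³·5) = 28.762 N/mm
Working load F = kδ = 28.762·54 = 1553.2 N
C = 62.0/7.7 = 8.0519; K_W = (4C−1)/(4C−4)+0.615/C = 1.1827
τ_max = K_W·8FD/(πd³) = 1.1827·537.13 = 635.28 MPa
τ_max ≤ 781 MPa → acceptable

(a) 5 coils; (b) YES, τ_max = 635 MPa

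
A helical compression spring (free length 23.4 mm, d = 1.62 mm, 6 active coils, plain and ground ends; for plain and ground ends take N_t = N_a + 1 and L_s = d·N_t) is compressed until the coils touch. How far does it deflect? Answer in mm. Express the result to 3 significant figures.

N_t = 7; L_s = 1.62·7 = 11.34 mm
δ_solid = L₀ − L_s = 23.4 − 11.34 = 12.06 mm

12.1 mm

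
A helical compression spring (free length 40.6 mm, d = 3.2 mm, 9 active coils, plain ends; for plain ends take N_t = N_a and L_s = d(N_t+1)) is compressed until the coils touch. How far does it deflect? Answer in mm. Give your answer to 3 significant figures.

8.60 mm

N_t = 9; L_s = 3.2·10 = 32 mm
δ_solid = L₀ − L_s = 40.6 − 32 = 8.6 mm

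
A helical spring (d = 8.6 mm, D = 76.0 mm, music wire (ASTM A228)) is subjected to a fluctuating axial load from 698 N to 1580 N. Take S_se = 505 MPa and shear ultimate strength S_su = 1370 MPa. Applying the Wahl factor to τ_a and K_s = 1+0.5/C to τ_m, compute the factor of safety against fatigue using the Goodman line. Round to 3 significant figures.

C = D/d = 76.0/8.6 = 8.8372; K_W = (4C−1)/(4C−4)+0.615/C = 1.1653; K_s = 1+0.5/C = 1.0566
F_a = (F_max−F_min)/2 = 441 N; F_m = (F_max+F_min)/2 = 1139 N
τ_a = K_W·8F_aD/(πd³) = 1.1653 × 134.18 = 156.36 MPa
τ_m = K_s·8F_mD/(πd³) = 1.0566 × 346.56 = 366.17 MPa
Goodman: 1/n_f = τ_a/S_se + τ_m/S_su = 156.36/505 + 366.17/1370 = 0.30963 + 0.26728 = 0.57691
n_f = 1/0.57691 = 1.733

1.73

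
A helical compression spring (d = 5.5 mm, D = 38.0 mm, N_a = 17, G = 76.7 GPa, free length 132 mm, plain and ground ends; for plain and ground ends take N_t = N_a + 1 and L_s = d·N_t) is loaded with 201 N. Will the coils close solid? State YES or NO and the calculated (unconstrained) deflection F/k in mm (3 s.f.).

k = Gd⁴/(8D³N_a) = (76.7×10³)(5.5⁴)/(8·38.0³·17) = 9.4049 N/mm
N_t = 18; L_s = 5.5·18 = 99 mm; δ_solid = L₀ − L_s = 132 − 99 = 33 mm
δ = F/k = 201/9.4049 = 21.372 mm
δ < δ_solid → spring does not go solid

NO, δ = 21.4 mm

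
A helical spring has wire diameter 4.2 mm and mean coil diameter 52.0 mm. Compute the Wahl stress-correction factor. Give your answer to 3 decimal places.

1.116

C = D/d = 52.0/4.2 = 12.3810
K_W = (4C−1)/(4C−4) + 0.615/C = 48.524/45.524 + 0.0497 = 1.1156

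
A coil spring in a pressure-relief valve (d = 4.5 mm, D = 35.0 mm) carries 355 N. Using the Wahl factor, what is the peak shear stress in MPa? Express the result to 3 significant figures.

Spring index C = D/d = 35.0/4.5 = 7.7778
K_W = (4C−1)/(4C−4) + 0.615/C = 30.111/27.111 + 0.0791 = 1.1897
τ₀ = 8FD/(πd³) = 8·355·35.0/(π·4.5³) = 99400/286.28 = 347.22 MPa
τ_max = K·τ₀ = 1.1897 × 347.22 = 413.09 MPa

413 MPa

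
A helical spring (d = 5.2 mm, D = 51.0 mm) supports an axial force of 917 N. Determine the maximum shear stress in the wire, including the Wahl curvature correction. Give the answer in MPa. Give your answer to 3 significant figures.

Spring index C = D/d = 51.0/5.2 = 9.8077
K_W = (4C−1)/(4C−4) + 0.615/C = 38.231/35.231 + 0.0627 = 1.1479
τ₀ = 8FD/(πd³) = 8·917·51.0/(π·5.2³) = 374136/441.73 = 846.97 MPa
τ_max = K·τ₀ = 1.1479 × 846.97 = 972.21 MPa

972 MPa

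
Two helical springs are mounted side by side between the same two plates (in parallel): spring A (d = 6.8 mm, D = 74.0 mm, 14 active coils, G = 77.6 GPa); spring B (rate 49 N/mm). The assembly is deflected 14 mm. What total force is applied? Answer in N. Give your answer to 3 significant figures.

k_A = Gd⁴/(8D³N_a) = (77.6×10³)(6.8⁴)/(8·74.0³·14) = 3.6558 N/mm
Parallel: k_eq = 3.6558 + 49 = 52.656 N/mm
F = k_eq·δ = 52.656·14 = 737.18 N

737 N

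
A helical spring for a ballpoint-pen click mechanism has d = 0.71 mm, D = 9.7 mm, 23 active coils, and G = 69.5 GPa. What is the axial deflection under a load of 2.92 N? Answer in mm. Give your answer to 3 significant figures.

k = Gd⁴/(8D³N_a) = (69.5×10³)(0.71⁴)/(8·9.7³·23) = 0.10517 N/mm
δ = F/k = 2.92 / 0.10517 = 27.765 mm

27.8 mm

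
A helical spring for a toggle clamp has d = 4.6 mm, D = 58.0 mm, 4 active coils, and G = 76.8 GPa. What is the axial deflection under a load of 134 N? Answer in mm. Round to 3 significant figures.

k = Gd⁴/(8D³N_a) = (76.8×10³)(4.6⁴)/(8·58.0³·4) = 5.5076 N/mm
δ = F/k = 134 / 5.5076 = 24.33 mm

24.3 mm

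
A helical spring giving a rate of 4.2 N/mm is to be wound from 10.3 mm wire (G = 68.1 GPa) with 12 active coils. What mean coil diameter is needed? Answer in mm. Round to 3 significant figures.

124 mm

D = (Gd⁴/(8N_a·k))^(1/3) = (68.1×10³·10.3⁴/(8·12·4.2))^(1/3)
  = (1.90097e+06)^(1/3) = 123.8773 mm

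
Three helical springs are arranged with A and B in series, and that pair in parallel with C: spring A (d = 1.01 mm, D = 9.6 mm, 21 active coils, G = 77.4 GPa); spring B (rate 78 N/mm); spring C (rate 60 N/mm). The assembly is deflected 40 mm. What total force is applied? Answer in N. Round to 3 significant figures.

2420 N

k_A = Gd⁴/(8D³N_a) = (77.4×10³)(1.01⁴)/(8·9.6³·21) = 0.54188 N/mm
Springs A,B series: k_AB = 1/(1/0.54188+1/78) = 0.53814 N/mm; parallel with C: k_eq = 0.53814+60 = 60.538 N/mm
F = k_eq·δ = 60.538·40 = 2421.5 N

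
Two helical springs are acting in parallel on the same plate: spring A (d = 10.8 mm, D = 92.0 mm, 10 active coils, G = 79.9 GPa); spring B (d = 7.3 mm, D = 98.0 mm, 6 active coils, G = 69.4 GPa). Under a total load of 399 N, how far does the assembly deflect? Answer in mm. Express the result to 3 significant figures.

k_A = Gd⁴/(8D³N_a) = (79.9×10³)(10.8⁴)/(8·92.0³·10) = 17.45 N/mm
k_B = Gd⁴/(8D³N_a) = (69.4×10³)(7.3⁴)/(8·98.0³·6) = 4.3625 N/mm
Parallel: k_eq = 17.45 + 4.3625 = 21.812 N/mm
δ = F/k_eq = 399/21.812 = 18.293 mm

18.3 mm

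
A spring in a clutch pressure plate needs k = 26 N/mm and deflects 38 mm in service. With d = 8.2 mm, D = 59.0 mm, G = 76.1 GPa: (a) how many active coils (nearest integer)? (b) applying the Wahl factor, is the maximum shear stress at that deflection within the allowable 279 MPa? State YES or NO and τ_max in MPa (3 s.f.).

(a) 8 coils; (b) NO, τ_max = 327 MPa

N_a = Gd⁴/(8D³k) = (76.1×10³)(8.2⁴)/(8·59.0³·26) = 8.054 → N_a = 8
Actual rate k = Gd⁴/(8D³·8) = 26.176 N/mm
Working load F = kδ = 26.176·38 = 994.69 N
C = 59.0/8.2 = 7.1951; K_W = (4C−1)/(4C−4)+0.615/C = 1.2065
τ_max = K_W·8FD/(πd³) = 1.2065·271.04 = 327.02 MPa
τ_max > 279 MPa → exceeds allowable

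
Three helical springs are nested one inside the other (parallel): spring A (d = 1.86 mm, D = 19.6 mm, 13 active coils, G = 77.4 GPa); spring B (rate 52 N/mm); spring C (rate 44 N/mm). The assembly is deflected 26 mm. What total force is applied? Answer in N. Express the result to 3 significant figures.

2530 N

k_A = Gd⁴/(8D³N_a) = (77.4×10³)(1.86⁴)/(8·19.6³·13) = 1.183 N/mm
Parallel: k_eq = 1.183 + 52 + 44 = 97.183 N/mm
F = k_eq·δ = 97.183·26 = 2526.8 N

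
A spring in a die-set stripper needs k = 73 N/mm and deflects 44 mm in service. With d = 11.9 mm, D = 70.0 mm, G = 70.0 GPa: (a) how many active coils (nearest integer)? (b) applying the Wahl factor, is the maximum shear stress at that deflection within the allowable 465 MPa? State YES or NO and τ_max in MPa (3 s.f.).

N_a = Gd⁴/(8D³k) = (70.0×10³)(11.9⁴)/(8·70.0³·73) = 7.008 → N_a = 7
Actual rate k = Gd⁴/(8D³·7) = 73.081 N/mm
Working load F = kδ = 73.081·44 = 3215.6 N
C = 70.0/11.9 = 5.8824; K_W = (4C−1)/(4C−4)+0.615/C = 1.2582
τ_max = K_W·8FD/(πd³) = 1.2582·340.14 = 427.95 MPa
τ_max ≤ 465 MPa → acceptable

(a) 7 coils; (b) YES, τ_max = 428 MPa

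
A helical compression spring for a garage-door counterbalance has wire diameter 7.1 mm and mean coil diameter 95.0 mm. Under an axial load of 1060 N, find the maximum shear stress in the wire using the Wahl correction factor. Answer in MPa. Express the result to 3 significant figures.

793 MPa

Spring index C = D/d = 95.0/7.1 = 13.3803
K_W = (4C−1)/(4C−4) + 0.615/C = 52.521/49.521 + 0.0460 = 1.1065
τ₀ = 8FD/(πd³) = 8·1060·95.0/(π·7.1³) = 805600/1124.4 = 716.46 MPa
τ_max = K·τ₀ = 1.1065 × 716.46 = 792.8 MPa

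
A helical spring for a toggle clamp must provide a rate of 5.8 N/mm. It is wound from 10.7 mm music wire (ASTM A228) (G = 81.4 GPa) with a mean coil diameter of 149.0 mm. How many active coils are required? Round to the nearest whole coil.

7

N_a = Gd⁴/(8D³k) = (81.4×10³ × 10.7⁴)/(8 × 149.0³ × 5.8)
    = 1.06699e+09 / 1.53489e+08 = 6.952 → 7 coils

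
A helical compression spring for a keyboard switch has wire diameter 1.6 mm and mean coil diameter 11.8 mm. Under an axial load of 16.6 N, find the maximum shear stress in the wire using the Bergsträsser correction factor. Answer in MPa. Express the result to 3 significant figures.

145 MPa

Spring index C = D/d = 11.8/1.6 = 7.3750
K_B = (4C+2)/(4C−3) = 31.500/26.500 = 1.1887
τ₀ = 8FD/(πd³) = 8·16.6·11.8/(π·1.6³) = 1567.04/12.868 = 121.78 MPa
τ_max = K·τ₀ = 1.1887 × 121.78 = 144.76 MPa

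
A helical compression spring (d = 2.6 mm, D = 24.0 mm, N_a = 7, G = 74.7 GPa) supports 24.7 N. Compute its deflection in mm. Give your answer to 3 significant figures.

k = Gd⁴/(8D³N_a) = (74.7×10³)(2.6⁴)/(8·24.0³·7) = 4.4095 N/mm
δ = F/k = 24.7 / 4.4095 = 5.6015 mm

5.60 mm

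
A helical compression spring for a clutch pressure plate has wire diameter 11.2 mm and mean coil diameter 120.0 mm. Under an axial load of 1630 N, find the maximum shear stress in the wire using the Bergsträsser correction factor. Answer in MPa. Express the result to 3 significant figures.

Spring index C = D/d = 120.0/11.2 = 10.7143
K_B = (4C+2)/(4C−3) = 44.857/39.857 = 1.1254
τ₀ = 8FD/(πd³) = 8·1630·120.0/(π·11.2³) = 1.5648e+06/4413.7 = 354.53 MPa
τ_max = K·τ₀ = 1.1254 × 354.53 = 399.01 MPa

399 MPa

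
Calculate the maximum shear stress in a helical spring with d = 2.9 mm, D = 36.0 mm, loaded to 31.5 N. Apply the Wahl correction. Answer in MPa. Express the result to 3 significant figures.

Spring index C = D/d = 36.0/2.9 = 12.4138
K_W = (4C−1)/(4C−4) + 0.615/C = 48.655/45.655 + 0.0495 = 1.1153
τ₀ = 8FD/(πd³) = 8·31.5·36.0/(π·2.9³) = 9072/76.62 = 118.4 MPa
τ_max = K·τ₀ = 1.1153 × 118.4 = 132.05 MPa

132 MPa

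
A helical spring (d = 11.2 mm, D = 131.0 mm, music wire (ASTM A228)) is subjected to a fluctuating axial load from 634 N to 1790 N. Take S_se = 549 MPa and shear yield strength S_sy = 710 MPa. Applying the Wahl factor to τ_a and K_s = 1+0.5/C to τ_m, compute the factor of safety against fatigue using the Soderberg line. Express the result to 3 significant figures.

C = D/d = 131.0/11.2 = 11.6964; K_W = (4C−1)/(4C−4)+0.615/C = 1.1227; K_s = 1+0.5/C = 1.0427
F_a = (F_max−F_min)/2 = 578 N; F_m = (F_max+F_min)/2 = 1212 N
τ_a = K_W·8F_aD/(πd³) = 1.1227 × 137.24 = 154.08 MPa
τ_m = K_s·8F_mD/(πd³) = 1.0427 × 287.78 = 300.08 MPa
Soderberg: 1/n_f = τ_a/S_se + τ_m/S_sy = 154.08/549 + 300.08/710 = 0.28066 + 0.42265 = 0.70331
n_f = 1/0.70331 = 1.422

1.42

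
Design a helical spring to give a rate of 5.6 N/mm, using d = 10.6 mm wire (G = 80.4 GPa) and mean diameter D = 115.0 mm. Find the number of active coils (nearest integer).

N_a = Gd⁴/(8D³k) = (80.4×10³ × 10.6⁴)/(8 × 115.0³ × 5.6)
    = 1.01503e+09 / 6.81352e+07 = 14.9 → 15 coils

15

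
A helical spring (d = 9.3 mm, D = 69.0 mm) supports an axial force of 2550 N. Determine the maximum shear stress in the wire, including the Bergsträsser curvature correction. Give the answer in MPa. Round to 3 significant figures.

Spring index C = D/d = 69.0/9.3 = 7.4194
K_B = (4C+2)/(4C−3) = 31.677/26.677 = 1.1874
τ₀ = 8FD/(πd³) = 8·2550·69.0/(π·9.3³) = 1.4076e+06/2527 = 557.03 MPa
τ_max = K·τ₀ = 1.1874 × 557.03 = 661.43 MPa

661 MPa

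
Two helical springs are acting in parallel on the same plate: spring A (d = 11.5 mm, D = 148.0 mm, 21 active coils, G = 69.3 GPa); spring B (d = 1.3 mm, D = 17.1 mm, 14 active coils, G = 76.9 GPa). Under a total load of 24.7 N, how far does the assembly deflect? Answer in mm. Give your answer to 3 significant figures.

k_A = Gd⁴/(8D³N_a) = (69.3×10³)(11.5⁴)/(8·148.0³·21) = 2.2255 N/mm
k_B = Gd⁴/(8D³N_a) = (76.9×10³)(1.3⁴)/(8·17.1³·14) = 0.39219 N/mm
Parallel: k_eq = 2.2255 + 0.39219 = 2.6177 N/mm
δ = F/k_eq = 24.7/2.6177 = 9.4358 mm

9.44 mm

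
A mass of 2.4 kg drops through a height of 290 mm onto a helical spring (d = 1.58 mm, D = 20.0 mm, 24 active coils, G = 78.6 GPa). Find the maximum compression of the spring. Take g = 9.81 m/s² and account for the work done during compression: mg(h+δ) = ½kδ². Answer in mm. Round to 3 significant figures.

k = Gd⁴/(8D³N_a) = (78.6×10³)(1.58⁴)/(8·20.0³·24) = 0.3189 N/mm
W = mg = 2.4 × 9.81 = 23.544 N
½kδ² − Wδ − Wh = 0 → δ = (W + √(W² + 2kWh))/k
δ = (23.544 + √(554.32 + 4354.8))/0.3189 = (23.544 + 70.065)/0.3189 = 293.53 mm

294 mm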